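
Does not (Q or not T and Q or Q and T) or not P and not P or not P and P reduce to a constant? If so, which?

no

not (Q or not T and Q or Q and T) or not P and not P or not P and P
= not (Q or Q) or not P and not P or not P and P   [distribution]
= not (Q or Q) or not P   [distribution]
= not Q or not P   [idempotence]
This depends on P, Q, so it is not a constant.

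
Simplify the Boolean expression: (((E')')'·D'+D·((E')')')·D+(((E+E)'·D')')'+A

(((E')')'·D'+D·((E')')')·D+(((E+E)'·D')')'+A
= ((E')')'·D+(((E+E)'·D')')'+A   (distribution)
= ((E')')'·D+((E'·D')')'+A   (idempotence)
= ((E')')'·D+E'·D'+A   (double negation)
= E'·D+E'·D'+A   (double negation)
= E'+A   (distribution)

E'+A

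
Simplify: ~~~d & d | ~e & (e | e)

~~~d & d | ~e & (e | e)
= ~d & d | ~e & (e | e)   [double negation]
= ~e & (e | e)   [complement / identity]
= ~e & e   [idempotence]
= 0   [complement]

0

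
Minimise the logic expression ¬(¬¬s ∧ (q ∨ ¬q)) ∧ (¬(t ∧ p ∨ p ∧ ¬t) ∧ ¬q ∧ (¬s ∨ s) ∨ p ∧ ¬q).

¬s ∧ ¬q

¬(¬¬s ∧ (q ∨ ¬q)) ∧ (¬(t ∧ p ∨ p ∧ ¬t) ∧ ¬q ∧ (¬s ∨ s) ∨ p ∧ ¬q)
= ¬(¬¬s ∧ (q ∨ ¬q)) ∧ (¬(t ∧ p ∨ p ∧ ¬t) ∧ ¬q ∨ p ∧ ¬q)   (complement / identity)
= ¬(¬¬s ∧ (q ∨ ¬q)) ∧ (¬p ∧ ¬q ∨ p ∧ ¬q)   (distribution)
= ¬¬¬s ∧ (¬p ∧ ¬q ∨ p ∧ ¬q)   (complement / identity)
= ¬¬¬s ∧ ¬q   (distribution)
= ¬s ∧ ¬q   (double negation)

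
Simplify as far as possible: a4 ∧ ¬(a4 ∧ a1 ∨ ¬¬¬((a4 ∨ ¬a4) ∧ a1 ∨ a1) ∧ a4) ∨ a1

a1

a4 ∧ ¬(a4 ∧ a1 ∨ ¬¬¬((a4 ∨ ¬a4) ∧ a1 ∨ a1) ∧ a4) ∨ a1
= a4 ∧ ¬(a4 ∧ a1 ∨ ¬((a4 ∨ ¬a4) ∧ a1 ∨ a1) ∧ a4) ∨ a1   [double negation]
= a4 ∧ ¬(a4 ∧ a1 ∨ ¬(a1 ∨ a1) ∧ a4) ∨ a1   [complement / identity]
= a4 ∧ ¬(a4 ∧ a1 ∨ ¬a1 ∧ a4) ∨ a1   [idempotence]
= a4 ∧ ¬a4 ∨ a1   [distribution]
= a1   [complement / identity]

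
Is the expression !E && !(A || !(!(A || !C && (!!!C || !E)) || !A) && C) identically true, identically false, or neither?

neither

!E && !(A || !(!(A || !C && (!!!C || !E)) || !A) && C)
= !E && !(A || !(!(A || !C && (!C || !E)) || !A) && C)
= !E && !(A || !(!(A || !C) || !A) && C)
= !E && !(A || (A || !C) && A && C)
= !E && !(A || A && C)
= !E && !A
This depends on A, E, so it is not a constant.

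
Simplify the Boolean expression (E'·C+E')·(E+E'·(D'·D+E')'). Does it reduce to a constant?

(E'·C+E')·(E+E'·(D'·D+E')')
= (E'·C+E')·(E+E'·(E')')   — complement / identity
= (E'·C+E')·(E+E'·E)   — double negation
= (E'·C+E')·E   — complement / identity
= E'·E   — absorption
= 0   — complement

0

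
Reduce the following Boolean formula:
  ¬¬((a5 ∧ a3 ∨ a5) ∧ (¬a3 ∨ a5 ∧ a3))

¬¬((a5 ∧ a3 ∨ a5) ∧ (¬a3 ∨ a5 ∧ a3))
= ¬¬(a5 ∧ a3 ∨ a5 ∧ ¬a3)   (distribution)
= ¬¬a5   (distribution)
= a5   (double negation)

a5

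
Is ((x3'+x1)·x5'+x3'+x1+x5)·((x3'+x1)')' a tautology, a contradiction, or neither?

((x3'+x1)·x5'+x3'+x1+x5)·((x3'+x1)')'
= ((x3'+x1)·x5'+x3'+x1+x5)·(x3'+x1)   — double negation
= (x3'+x1+x5)·(x3'+x1)   — absorption
= x3'+x1   — absorption
This depends on x1, x3, so it is not a constant.

neither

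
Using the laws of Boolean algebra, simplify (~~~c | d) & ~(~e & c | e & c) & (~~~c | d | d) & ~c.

~c

(~~~c | d) & ~(~e & c | e & c) & (~~~c | d | d) & ~c
= (~~~c | d) & ~(~e & c | e & c) & (~~~c | d) & ~c   (idempotence)
= (~~~c | d) & ~c & (~~~c | d) & ~c   (distribution)
= (~~~c | d) & ~c   (idempotence)
= (~c | d) & ~c   (double negation)
= ~c   (absorption)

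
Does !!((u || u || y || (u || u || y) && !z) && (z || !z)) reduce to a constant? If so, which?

no

!!((u || u || y || (u || u || y) && !z) && (z || !z))
= !!(u || u || y || (u || u || y) && !z)   (complement / identity)
= !!(u || u || y)   (absorption)
= u || u || y   (double negation)
= u || y   (idempotence)
This depends on u, y, so it is not a constant.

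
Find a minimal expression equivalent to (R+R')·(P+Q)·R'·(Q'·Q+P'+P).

(R+R')·(P+Q)·R'·(Q'·Q+P'+P)
= (R+R')·(P+Q)·R'·(P'+P)   — complement / identity
= (P+Q)·R'·(P'+P)   — complement / identity
= (P+Q)·R'   — complement / identity

(P+Q)·R'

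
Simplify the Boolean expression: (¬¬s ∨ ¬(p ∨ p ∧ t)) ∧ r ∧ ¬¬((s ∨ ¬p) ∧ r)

(¬¬s ∨ ¬(p ∨ p ∧ t)) ∧ r ∧ ¬¬((s ∨ ¬p) ∧ r)
= (¬¬s ∨ ¬p) ∧ r ∧ ¬¬((s ∨ ¬p) ∧ r)   (absorption)
= (s ∨ ¬p) ∧ r ∧ ¬¬((s ∨ ¬p) ∧ r)   (double negation)
= (s ∨ ¬p) ∧ r ∧ (s ∨ ¬p) ∧ r   (double negation)
= (s ∨ ¬p) ∧ r   (idempotence)

(s ∨ ¬p) ∧ r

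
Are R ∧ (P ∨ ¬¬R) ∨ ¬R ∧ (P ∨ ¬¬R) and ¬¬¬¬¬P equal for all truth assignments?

E1: R ∧ (P ∨ ¬¬R) ∨ ¬R ∧ (P ∨ ¬¬R)
    = P ∨ ¬¬R   [distribution]
    = P ∨ R   [double negation]
E2: ¬¬¬¬¬P
    = ¬¬¬P   [double negation]
    = ¬P   [double negation]
These differ: at P=1, R=0, E1 = 1 but E2 = 0.

No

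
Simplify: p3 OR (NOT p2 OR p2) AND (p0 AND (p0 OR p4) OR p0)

p3 OR (NOT p2 OR p2) AND (p0 AND (p0 OR p4) OR p0)
= p3 OR p0 AND (p0 OR p4) OR p0   [complement / identity]
= p3 OR p0 OR p0   [absorption]
= p3 OR p0   [idempotence]

p3 OR p0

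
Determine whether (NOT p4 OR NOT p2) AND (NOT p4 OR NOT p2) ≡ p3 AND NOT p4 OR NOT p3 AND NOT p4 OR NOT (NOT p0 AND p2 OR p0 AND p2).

E1: (NOT p4 OR NOT p2) AND (NOT p4 OR NOT p2)
    = NOT p4 OR NOT p2   — idempotence
E2: p3 AND NOT p4 OR NOT p3 AND NOT p4 OR NOT (NOT p0 AND p2 OR p0 AND p2)
    = NOT p4 OR NOT (NOT p0 AND p2 OR p0 AND p2)   — distribution
    = NOT p4 OR NOT p2   — distribution
Both reduce to NOT p4 OR NOT p2, so they are equivalent.

Yes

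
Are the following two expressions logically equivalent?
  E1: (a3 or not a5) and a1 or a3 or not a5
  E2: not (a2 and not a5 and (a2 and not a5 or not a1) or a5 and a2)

E1: (a3 or not a5) and a1 or a3 or not a5
    = a3 or not a5
E2: not (a2 and not a5 and (a2 and not a5 or not a1) or a5 and a2)
    = not (a2 and not a5 or a5 and a2)
    = not a2
These differ: at a1=0, a2=1, a3=0, a5=0, E1 = 1 but E2 = 0.

No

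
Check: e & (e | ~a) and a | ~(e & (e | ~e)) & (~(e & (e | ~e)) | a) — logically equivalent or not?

E1: e & (e | ~a)
    = e
E2: a | ~(e & (e | ~e)) & (~(e & (e | ~e)) | a)
    = a | ~(e & (e | ~e))
    = a | ~e
These differ: at a=0, e=0, E1 = 0 but E2 = 1.

No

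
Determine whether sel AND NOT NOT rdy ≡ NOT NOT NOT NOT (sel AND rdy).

Yes

E1: sel AND NOT NOT rdy
    = sel AND rdy
E2: NOT NOT NOT NOT (sel AND rdy)
    = NOT NOT (sel AND rdy)
    = sel AND rdy
Both reduce to sel AND rdy, so they are equivalent.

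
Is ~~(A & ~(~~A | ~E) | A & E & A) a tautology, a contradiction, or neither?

~~(A & ~(~~A | ~E) | A & E & A)
= A & ~(~~A | ~E) | A & E & A   (double negation)
= A & (~(~~A | ~E) | A & E)   (distribution)
= A & (~A & E | A & E)   (De Morgan)
= A & E   (distribution)
This depends on A, E, so it is not a constant.

neither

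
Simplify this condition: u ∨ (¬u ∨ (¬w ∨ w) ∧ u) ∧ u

u

u ∨ (¬u ∨ (¬w ∨ w) ∧ u) ∧ u
= u ∨ (¬u ∨ u) ∧ u   — complement / identity
= u ∨ u   — complement / identity
= u   — idempotence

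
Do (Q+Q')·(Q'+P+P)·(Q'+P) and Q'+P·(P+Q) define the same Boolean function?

Yes

E1: (Q+Q')·(Q'+P+P)·(Q'+P)
    = (Q+Q')·(Q'+P)   [absorption]
    = Q'+P   [complement / identity]
E2: Q'+P·(P+Q)
    = Q'+P   [absorption]
Both reduce to Q'+P, so they are equivalent.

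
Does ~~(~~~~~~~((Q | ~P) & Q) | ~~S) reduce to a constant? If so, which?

~~(~~~~~~~((Q | ~P) & Q) | ~~S)
= ~~(~~~~~((Q | ~P) & Q) | ~~S)   — double negation
= ~(~~~~((Q | ~P) & Q) & ~S)   — De Morgan
= ~(~~((Q | ~P) & Q) & ~S)   — double negation
= ~(~~Q & ~S)   — absorption
= ~Q | S   — De Morgan
This depends on Q, S, so it is not a constant.

no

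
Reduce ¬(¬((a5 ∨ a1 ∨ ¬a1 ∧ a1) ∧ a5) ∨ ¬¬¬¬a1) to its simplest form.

a5 ∧ ¬a1

¬(¬((a5 ∨ a1 ∨ ¬a1 ∧ a1) ∧ a5) ∨ ¬¬¬¬a1)
= (a5 ∨ a1 ∨ ¬a1 ∧ a1) ∧ a5 ∧ ¬¬¬a1   — De Morgan
= (a5 ∨ a1) ∧ a5 ∧ ¬¬¬a1   — complement / identity
= a5 ∧ ¬¬¬a1   — absorption
= a5 ∧ ¬a1   — double negation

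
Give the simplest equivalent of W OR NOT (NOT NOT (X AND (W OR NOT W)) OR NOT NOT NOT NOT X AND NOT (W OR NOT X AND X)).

W OR NOT X

W OR NOT (NOT NOT (X AND (W OR NOT W)) OR NOT NOT NOT NOT X AND NOT (W OR NOT X AND X))
= W OR NOT (NOT NOT (X AND (W OR NOT W)) OR NOT NOT X AND NOT (W OR NOT X AND X))   — double negation
= W OR NOT (NOT NOT (X AND (W OR NOT W)) OR NOT NOT X AND NOT W)   — complement / identity
= W OR NOT (NOT NOT X OR NOT NOT X AND NOT W)   — complement / identity
= W OR NOT NOT NOT X   — absorption
= W OR NOT X   — double negation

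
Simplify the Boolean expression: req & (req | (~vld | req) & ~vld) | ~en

req | ~en

req & (req | (~vld | req) & ~vld) | ~en
= req & (req | ~vld) | ~en
= req | ~en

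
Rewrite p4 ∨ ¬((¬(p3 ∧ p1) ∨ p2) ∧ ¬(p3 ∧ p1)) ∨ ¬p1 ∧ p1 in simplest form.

p4 ∨ ¬((¬(p3 ∧ p1) ∨ p2) ∧ ¬(p3 ∧ p1)) ∨ ¬p1 ∧ p1
= p4 ∨ ¬¬(p3 ∧ p1) ∨ ¬p1 ∧ p1   — absorption
= p4 ∨ ¬¬(p3 ∧ p1)   — complement / identity
= p4 ∨ p3 ∧ p1   — double negation

p4 ∨ p3 ∧ p1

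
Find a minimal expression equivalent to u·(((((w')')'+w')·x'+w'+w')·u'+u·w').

u·(((((w')')'+w')·x'+w'+w')·u'+u·w')
= u·(((w'+w')·x'+w'+w')·u'+u·w')
= u·((w'+w')·u'+u·w')
= u·(w'·u'+u·w')
= u·w'

u·w'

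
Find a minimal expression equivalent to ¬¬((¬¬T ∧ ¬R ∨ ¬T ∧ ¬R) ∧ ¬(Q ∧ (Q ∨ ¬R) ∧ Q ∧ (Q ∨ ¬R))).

¬R ∧ ¬Q

¬¬((¬¬T ∧ ¬R ∨ ¬T ∧ ¬R) ∧ ¬(Q ∧ (Q ∨ ¬R) ∧ Q ∧ (Q ∨ ¬R)))
= ¬¬((¬¬T ∧ ¬R ∨ ¬T ∧ ¬R) ∧ ¬(Q ∧ (Q ∨ ¬R)))   — idempotence
= (¬¬T ∧ ¬R ∨ ¬T ∧ ¬R) ∧ ¬(Q ∧ (Q ∨ ¬R))   — double negation
= (T ∧ ¬R ∨ ¬T ∧ ¬R) ∧ ¬(Q ∧ (Q ∨ ¬R))   — double negation
= (T ∧ ¬R ∨ ¬T ∧ ¬R) ∧ ¬Q   — absorption
= ¬R ∧ ¬Q   — distribution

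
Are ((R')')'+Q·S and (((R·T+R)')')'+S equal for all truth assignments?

E1: ((R')')'+Q·S
    = R'+Q·S   (double negation)
E2: (((R·T+R)')')'+S
    = (R·T+R)'+S   (double negation)
    = R'+S   (absorption)
These differ: at Q=0, R=1, S=1, T=0, E1 = 0 but E2 = 1.

No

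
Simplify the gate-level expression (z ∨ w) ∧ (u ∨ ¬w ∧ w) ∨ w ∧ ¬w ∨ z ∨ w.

(z ∨ w) ∧ (u ∨ ¬w ∧ w) ∨ w ∧ ¬w ∨ z ∨ w
= (z ∨ w) ∧ (u ∨ ¬w ∧ w) ∨ z ∨ w   — complement / identity
= (z ∨ w) ∧ u ∨ z ∨ w   — complement / identity
= z ∨ w   — absorption

z ∨ w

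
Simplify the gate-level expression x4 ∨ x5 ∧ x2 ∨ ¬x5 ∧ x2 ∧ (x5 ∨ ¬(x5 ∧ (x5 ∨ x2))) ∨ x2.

x4 ∨ x5 ∧ x2 ∨ ¬x5 ∧ x2 ∧ (x5 ∨ ¬(x5 ∧ (x5 ∨ x2))) ∨ x2
= x4 ∨ x5 ∧ x2 ∨ ¬x5 ∧ x2 ∧ (x5 ∨ ¬x5) ∨ x2
= x4 ∨ x5 ∧ x2 ∨ ¬x5 ∧ x2 ∨ x2
= x4 ∨ x2 ∨ x2
= x4 ∨ x2

x4 ∨ x2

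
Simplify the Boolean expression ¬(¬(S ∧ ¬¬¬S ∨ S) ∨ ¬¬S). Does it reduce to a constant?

¬(¬(S ∧ ¬¬¬S ∨ S) ∨ ¬¬S)
= (S ∧ ¬¬¬S ∨ S) ∧ ¬S
= (S ∧ ¬S ∨ S) ∧ ¬S
= S ∧ ¬S
= False

False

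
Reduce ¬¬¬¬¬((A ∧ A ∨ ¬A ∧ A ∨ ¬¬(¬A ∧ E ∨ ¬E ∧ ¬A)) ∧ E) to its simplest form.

¬¬¬¬¬((A ∧ A ∨ ¬A ∧ A ∨ ¬¬(¬A ∧ E ∨ ¬E ∧ ¬A)) ∧ E)
= ¬¬¬((A ∧ A ∨ ¬A ∧ A ∨ ¬¬(¬A ∧ E ∨ ¬E ∧ ¬A)) ∧ E)   — double negation
= ¬¬¬((A ∨ ¬¬(¬A ∧ E ∨ ¬E ∧ ¬A)) ∧ E)   — distribution
= ¬((A ∨ ¬¬(¬A ∧ E ∨ ¬E ∧ ¬A)) ∧ E)   — double negation
= ¬((A ∨ ¬¬¬A) ∧ E)   — distribution
= ¬((A ∨ ¬A) ∧ E)   — double negation
= ¬E   — complement / identity

¬E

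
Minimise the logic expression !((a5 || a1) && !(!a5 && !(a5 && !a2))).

!((a5 || a1) && !(!a5 && !(a5 && !a2)))
= !((a5 || a1) && (a5 || a5 && !a2))   [De Morgan]
= !((a5 || a1) && a5)   [absorption]
= !a5   [absorption]

!a5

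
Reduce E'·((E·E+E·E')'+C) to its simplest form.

E'

E'·((E·E+E·E')'+C)
= E'·(E'+C)   (distribution)
= E'   (absorption)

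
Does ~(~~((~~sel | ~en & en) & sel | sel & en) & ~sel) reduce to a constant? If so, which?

~(~~((~~sel | ~en & en) & sel | sel & en) & ~sel)
= ~(~~((sel | ~en & en) & sel | sel & en) & ~sel)   — double negation
= ~(~~(sel & sel | sel & en) & ~sel)   — complement / identity
= ~(~~(sel | sel & en) & ~sel)   — idempotence
= ~(~~sel & ~sel)   — absorption
= ~sel | sel   — De Morgan
= 1   — complement

yes, True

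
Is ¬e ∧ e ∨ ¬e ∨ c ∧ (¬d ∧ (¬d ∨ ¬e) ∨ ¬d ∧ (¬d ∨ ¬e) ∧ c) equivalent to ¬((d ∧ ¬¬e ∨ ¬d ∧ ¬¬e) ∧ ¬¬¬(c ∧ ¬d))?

Yes

E1: ¬e ∧ e ∨ ¬e ∨ c ∧ (¬d ∧ (¬d ∨ ¬e) ∨ ¬d ∧ (¬d ∨ ¬e) ∧ c)
    = ¬e ∧ e ∨ ¬e ∨ c ∧ ¬d ∧ (¬d ∨ ¬e)
    = ¬e ∨ c ∧ ¬d ∧ (¬d ∨ ¬e)
    = ¬e ∨ c ∧ ¬d
E2: ¬((d ∧ ¬¬e ∨ ¬d ∧ ¬¬e) ∧ ¬¬¬(c ∧ ¬d))
    = ¬(¬¬e ∧ ¬¬¬(c ∧ ¬d))
    = ¬e ∨ ¬¬(c ∧ ¬d)
    = ¬e ∨ c ∧ ¬d
Both reduce to ¬e ∨ c ∧ ¬d, so they are equivalent.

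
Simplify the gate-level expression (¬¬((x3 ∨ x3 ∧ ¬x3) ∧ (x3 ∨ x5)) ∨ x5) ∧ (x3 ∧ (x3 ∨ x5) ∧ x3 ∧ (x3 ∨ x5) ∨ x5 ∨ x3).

(¬¬((x3 ∨ x3 ∧ ¬x3) ∧ (x3 ∨ x5)) ∨ x5) ∧ (x3 ∧ (x3 ∨ x5) ∧ x3 ∧ (x3 ∨ x5) ∨ x5 ∨ x3)
= (¬¬((x3 ∨ x3 ∧ ¬x3) ∧ (x3 ∨ x5)) ∨ x5) ∧ (x3 ∧ (x3 ∨ x5) ∨ x5 ∨ x3)   (idempotence)
= (¬¬(x3 ∧ (x3 ∨ x5)) ∨ x5) ∧ (x3 ∧ (x3 ∨ x5) ∨ x5 ∨ x3)   (complement / identity)
= (x3 ∧ (x3 ∨ x5) ∨ x5) ∧ (x3 ∧ (x3 ∨ x5) ∨ x5 ∨ x3)   (double negation)
= x3 ∧ (x3 ∨ x5) ∨ x5   (absorption)
= x3 ∨ x5   (absorption)

x3 ∨ x5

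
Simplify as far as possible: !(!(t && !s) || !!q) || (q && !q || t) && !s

t && !s

!(!(t && !s) || !!q) || (q && !q || t) && !s
= t && !s && !q || (q && !q || t) && !s
= t && !s && !q || t && !s
= t && !s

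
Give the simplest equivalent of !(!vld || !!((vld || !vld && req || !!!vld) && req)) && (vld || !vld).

!(!vld || !!((vld || !vld && req || !!!vld) && req)) && (vld || !vld)
= !(!vld || !!((vld || !vld && req || !!!vld) && req))   (complement / identity)
= !(!vld || !!((vld || !vld && req || !vld) && req))   (double negation)
= vld && !((vld || !vld && req || !vld) && req)   (De Morgan)
= vld && !((vld || !vld) && req)   (absorption)
= vld && !req   (complement / identity)

vld && !req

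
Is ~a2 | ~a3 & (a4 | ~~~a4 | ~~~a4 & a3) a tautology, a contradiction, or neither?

neither

~a2 | ~a3 & (a4 | ~~~a4 | ~~~a4 & a3)
= ~a2 | ~a3 & (a4 | ~~~a4)   — absorption
= ~a2 | ~a3 & (a4 | ~a4)   — double negation
= ~a2 | ~a3   — complement / identity
This depends on a2, a3, so it is not a constant.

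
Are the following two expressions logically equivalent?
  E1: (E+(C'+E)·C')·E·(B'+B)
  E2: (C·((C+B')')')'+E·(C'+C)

No

E1: (E+(C'+E)·C')·E·(B'+B)
    = (E+C')·E·(B'+B)   [absorption]
    = (E+C')·E   [complement / identity]
    = E   [absorption]
E2: (C·((C+B')')')'+E·(C'+C)
    = (C·(C+B'))'+E·(C'+C)   [double negation]
    = C'+E·(C'+C)   [absorption]
    = C'+E   [complement / identity]
These differ: at B=1, C=0, E=0, E1 = 0 but E2 = 1.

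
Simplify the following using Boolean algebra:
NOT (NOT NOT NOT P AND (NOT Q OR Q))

P

NOT (NOT NOT NOT P AND (NOT Q OR Q))
= NOT NOT NOT NOT P   (complement / identity)
= NOT NOT P   (double negation)
= P   (double negation)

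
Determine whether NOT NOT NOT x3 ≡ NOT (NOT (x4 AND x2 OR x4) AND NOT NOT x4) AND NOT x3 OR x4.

E1: NOT NOT NOT x3
    = NOT x3
E2: NOT (NOT (x4 AND x2 OR x4) AND NOT NOT x4) AND NOT x3 OR x4
    = NOT (NOT x4 AND NOT NOT x4) AND NOT x3 OR x4
    = (x4 OR NOT x4) AND NOT x3 OR x4
    = NOT x3 OR x4
These differ: at x2=0, x3=1, x4=1, E1 = 0 but E2 = 1.

No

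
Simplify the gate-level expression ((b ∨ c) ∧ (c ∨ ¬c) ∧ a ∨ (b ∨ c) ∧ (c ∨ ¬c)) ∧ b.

((b ∨ c) ∧ (c ∨ ¬c) ∧ a ∨ (b ∨ c) ∧ (c ∨ ¬c)) ∧ b
= (b ∨ c) ∧ (c ∨ ¬c) ∧ b   — absorption
= (b ∨ c) ∧ b   — complement / identity
= b   — absorption

b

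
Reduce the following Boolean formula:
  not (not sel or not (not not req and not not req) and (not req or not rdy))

sel and req

not (not sel or not (not not req and not not req) and (not req or not rdy))
= not (not sel or (not req or not req) and (not req or not rdy))
= not (not sel or not req and (not req or not rdy))
= not (not sel or not req)
= sel and req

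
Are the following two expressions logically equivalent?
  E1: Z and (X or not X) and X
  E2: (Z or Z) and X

E1: Z and (X or not X) and X
    = Z and X   — complement / identity
E2: (Z or Z) and X
    = Z and X   — idempotence
Both reduce to Z and X, so they are equivalent.

Yes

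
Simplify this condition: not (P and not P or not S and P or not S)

not (P and not P or not S and P or not S)
= not (not S and P or not S)   [complement / identity]
= not not S   [absorption]
= S   [double negation]

S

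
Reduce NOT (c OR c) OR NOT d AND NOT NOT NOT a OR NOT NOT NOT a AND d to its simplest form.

NOT (c OR c) OR NOT d AND NOT NOT NOT a OR NOT NOT NOT a AND d
= NOT c OR NOT d AND NOT NOT NOT a OR NOT NOT NOT a AND d
= NOT c OR NOT NOT NOT a
= NOT c OR NOT a

NOT c OR NOT a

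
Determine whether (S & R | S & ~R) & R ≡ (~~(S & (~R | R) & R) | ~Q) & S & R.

E1: (S & R | S & ~R) & R
    = S & R   (distribution)
E2: (~~(S & (~R | R) & R) | ~Q) & S & R
    = (~~(S & R) | ~Q) & S & R   (complement / identity)
    = (S & R | ~Q) & S & R   (double negation)
    = S & R   (absorption)
Both reduce to S & R, so they are equivalent.

Yes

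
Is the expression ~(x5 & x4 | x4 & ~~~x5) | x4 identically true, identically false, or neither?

identically true

~(x5 & x4 | x4 & ~~~x5) | x4
= ~(x5 & x4 | x4 & ~x5) | x4   — double negation
= ~x4 | x4   — distribution
= 1   — complement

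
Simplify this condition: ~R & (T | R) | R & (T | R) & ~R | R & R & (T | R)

T | R

~R & (T | R) | R & (T | R) & ~R | R & R & (T | R)
= ~R & (T | R) | R & (T | R)   (distribution)
= T | R   (distribution)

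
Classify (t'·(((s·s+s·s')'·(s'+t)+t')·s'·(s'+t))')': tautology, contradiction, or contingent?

(t'·(((s·s+s·s')'·(s'+t)+t')·s'·(s'+t))')'
= (t'·((s'·(s'+t)+t')·s'·(s'+t))')'
= (t'·(s'·(s'+t))')'
= t+s'·(s'+t)
= t+s'
This depends on s, t, so it is not a constant.

contingent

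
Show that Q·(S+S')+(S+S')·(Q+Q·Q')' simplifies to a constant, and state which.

Q·(S+S')+(S+S')·(Q+Q·Q')'
= Q·(S+S')+(S+S')·Q'   (complement / identity)
= S+S'   (distribution)
= 1   (complement)

1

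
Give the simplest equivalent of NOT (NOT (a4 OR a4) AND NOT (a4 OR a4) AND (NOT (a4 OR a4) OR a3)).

NOT (NOT (a4 OR a4) AND NOT (a4 OR a4) AND (NOT (a4 OR a4) OR a3))
= NOT (NOT (a4 OR a4) AND NOT (a4 OR a4))   — absorption
= a4 OR a4 OR a4 OR a4   — De Morgan
= a4 OR a4   — idempotence
= a4   — idempotence

a4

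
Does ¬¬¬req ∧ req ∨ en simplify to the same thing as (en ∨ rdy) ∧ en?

Yes

E1: ¬¬¬req ∧ req ∨ en
    = ¬req ∧ req ∨ en
    = en
E2: (en ∨ rdy) ∧ en
    = en
Both reduce to en, so they are equivalent.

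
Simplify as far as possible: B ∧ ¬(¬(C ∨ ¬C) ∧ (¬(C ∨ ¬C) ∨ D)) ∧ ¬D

B ∧ ¬D

B ∧ ¬(¬(C ∨ ¬C) ∧ (¬(C ∨ ¬C) ∨ D)) ∧ ¬D
= B ∧ ¬¬(C ∨ ¬C) ∧ ¬D
= B ∧ (C ∨ ¬C) ∧ ¬D
= B ∧ ¬D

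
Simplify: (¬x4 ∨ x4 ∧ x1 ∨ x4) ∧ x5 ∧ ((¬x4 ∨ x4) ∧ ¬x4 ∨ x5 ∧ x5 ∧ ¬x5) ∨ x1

(¬x4 ∨ x4 ∧ x1 ∨ x4) ∧ x5 ∧ ((¬x4 ∨ x4) ∧ ¬x4 ∨ x5 ∧ x5 ∧ ¬x5) ∨ x1
= (¬x4 ∨ x4) ∧ x5 ∧ ((¬x4 ∨ x4) ∧ ¬x4 ∨ x5 ∧ x5 ∧ ¬x5) ∨ x1   (absorption)
= x5 ∧ ((¬x4 ∨ x4) ∧ ¬x4 ∨ x5 ∧ x5 ∧ ¬x5) ∨ x1   (complement / identity)
= x5 ∧ ((¬x4 ∨ x4) ∧ ¬x4 ∨ x5 ∧ ¬x5) ∨ x1   (idempotence)
= x5 ∧ (¬x4 ∨ x5 ∧ ¬x5) ∨ x1   (complement / identity)
= x5 ∧ ¬x4 ∨ x1   (complement / identity)

x5 ∧ ¬x4 ∨ x1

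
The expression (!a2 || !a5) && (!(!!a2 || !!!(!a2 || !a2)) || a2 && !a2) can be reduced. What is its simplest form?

(!a2 || !a5) && (!(!!a2 || !!!(!a2 || !a2)) || a2 && !a2)
= (!a2 || !a5) && (!(!!a2 || !!!!a2) || a2 && !a2)   (idempotence)
= (!a2 || !a5) && (!a2 && !!!a2 || a2 && !a2)   (De Morgan)
= (!a2 || !a5) && (!a2 && !a2 || a2 && !a2)   (double negation)
= (!a2 || !a5) && !a2   (distribution)
= !a2   (absorption)

!a2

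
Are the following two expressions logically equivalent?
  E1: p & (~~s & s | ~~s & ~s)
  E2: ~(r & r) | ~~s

No

E1: p & (~~s & s | ~~s & ~s)
    = p & ~~s
    = p & s
E2: ~(r & r) | ~~s
    = ~r | ~~s
    = ~r | s
These differ: at p=0, r=0, s=0, E1 = 0 but E2 = 1.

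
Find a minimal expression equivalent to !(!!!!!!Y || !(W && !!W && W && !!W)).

!(!!!!!!Y || !(W && !!W && W && !!W))
= !(!!!!!!Y || !(W && !!W))   (idempotence)
= !(!!!!Y || !(W && !!W))   (double negation)
= !(!!Y || !(W && !!W))   (double negation)
= !(!!Y || !(W && W))   (double negation)
= !Y && W && W   (De Morgan)
= !Y && W   (idempotence)

!Y && W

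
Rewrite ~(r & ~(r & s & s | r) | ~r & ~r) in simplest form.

~(r & ~(r & s & s | r) | ~r & ~r)
= ~(r & ~(r & s | r) | ~r & ~r)   (idempotence)
= ~(r & ~r | ~r & ~r)   (absorption)
= ~~r   (distribution)
= r   (double negation)

r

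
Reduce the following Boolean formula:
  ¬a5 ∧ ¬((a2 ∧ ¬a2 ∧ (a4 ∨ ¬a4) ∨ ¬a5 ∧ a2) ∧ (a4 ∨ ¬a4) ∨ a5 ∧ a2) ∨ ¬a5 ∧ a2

¬a5

¬a5 ∧ ¬((a2 ∧ ¬a2 ∧ (a4 ∨ ¬a4) ∨ ¬a5 ∧ a2) ∧ (a4 ∨ ¬a4) ∨ a5 ∧ a2) ∨ ¬a5 ∧ a2
= ¬a5 ∧ ¬(a2 ∧ ¬a2 ∧ (a4 ∨ ¬a4) ∨ ¬a5 ∧ a2 ∨ a5 ∧ a2) ∨ ¬a5 ∧ a2   [complement / identity]
= ¬a5 ∧ ¬(a2 ∧ ¬a2 ∨ ¬a5 ∧ a2 ∨ a5 ∧ a2) ∨ ¬a5 ∧ a2   [complement / identity]
= ¬a5 ∧ ¬(¬a5 ∧ a2 ∨ a5 ∧ a2) ∨ ¬a5 ∧ a2   [complement / identity]
= ¬a5 ∧ ¬a2 ∨ ¬a5 ∧ a2   [distribution]
= ¬a5   [distribution]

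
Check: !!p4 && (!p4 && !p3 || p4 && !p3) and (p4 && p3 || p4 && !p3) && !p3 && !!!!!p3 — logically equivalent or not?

E1: !!p4 && (!p4 && !p3 || p4 && !p3)
    = !!p4 && !p3   — distribution
    = p4 && !p3   — double negation
E2: (p4 && p3 || p4 && !p3) && !p3 && !!!!!p3
    = (p4 && p3 || p4 && !p3) && !p3 && !!!p3   — double negation
    = p4 && !p3 && !!!p3   — distribution
    = p4 && !p3 && !p3   — double negation
    = p4 && !p3   — idempotence
Both reduce to p4 && !p3, so they are equivalent.

Yes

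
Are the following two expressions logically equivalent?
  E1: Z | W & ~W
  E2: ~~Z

Yes

E1: Z | W & ~W
    = Z
E2: ~~Z
    = Z
Both reduce to Z, so they are equivalent.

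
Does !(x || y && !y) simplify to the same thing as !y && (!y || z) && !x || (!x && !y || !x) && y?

Yes

E1: !(x || y && !y)
    = !x   — complement / identity
E2: !y && (!y || z) && !x || (!x && !y || !x) && y
    = !y && (!y || z) && !x || !x && y   — absorption
    = !y && !x || !x && y   — absorption
    = !x   — distribution
Both reduce to !x, so they are equivalent.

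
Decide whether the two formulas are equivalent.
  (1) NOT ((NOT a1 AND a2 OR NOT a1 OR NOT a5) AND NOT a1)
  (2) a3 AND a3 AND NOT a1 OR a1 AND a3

E1: NOT ((NOT a1 AND a2 OR NOT a1 OR NOT a5) AND NOT a1)
    = NOT ((NOT a1 OR NOT a5) AND NOT a1)   [absorption]
    = NOT NOT a1   [absorption]
    = a1   [double negation]
E2: a3 AND a3 AND NOT a1 OR a1 AND a3
    = a3 AND NOT a1 OR a1 AND a3   [idempotence]
    = a3   [distribution]
These differ: at a1=0, a2=0, a3=1, a5=0, E1 = 0 but E2 = 1.

No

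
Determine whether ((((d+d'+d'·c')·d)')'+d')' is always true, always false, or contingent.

always false

((((d+d'+d'·c')·d)')'+d')'
= ((((d+d')·d)')'+d')'   [absorption]
= ((d')'+d')'   [complement / identity]
= d'·d   [De Morgan]
= 0   [complement]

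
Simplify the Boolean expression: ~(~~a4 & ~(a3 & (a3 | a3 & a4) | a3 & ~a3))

~a4 | a3

~(~~a4 & ~(a3 & (a3 | a3 & a4) | a3 & ~a3))
= ~(~~a4 & ~(a3 & a3 | a3 & ~a3))   [absorption]
= ~(~~a4 & ~a3)   [distribution]
= ~a4 | a3   [De Morgan]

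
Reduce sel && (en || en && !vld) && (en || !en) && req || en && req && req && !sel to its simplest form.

sel && (en || en && !vld) && (en || !en) && req || en && req && req && !sel
= sel && (en || en && !vld) && (en || !en) && req || en && req && !sel   (idempotence)
= sel && (en || en && !vld) && req || en && req && !sel   (complement / identity)
= sel && en && req || en && req && !sel   (absorption)
= en && req   (distribution)

en && req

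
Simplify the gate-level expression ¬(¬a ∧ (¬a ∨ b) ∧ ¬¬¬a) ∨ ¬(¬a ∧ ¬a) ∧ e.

a

¬(¬a ∧ (¬a ∨ b) ∧ ¬¬¬a) ∨ ¬(¬a ∧ ¬a) ∧ e
= ¬(¬a ∧ ¬¬¬a) ∨ ¬(¬a ∧ ¬a) ∧ e   (absorption)
= ¬(¬a ∧ ¬a) ∨ ¬(¬a ∧ ¬a) ∧ e   (double negation)
= ¬(¬a ∧ ¬a)   (absorption)
= a ∨ a   (De Morgan)
= a   (idempotence)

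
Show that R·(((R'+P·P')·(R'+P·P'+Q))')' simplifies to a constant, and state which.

R·(((R'+P·P')·(R'+P·P'+Q))')'
= R·((R'+P·P')')'   — absorption
= R·(R'+P·P')   — double negation
= R·R'   — complement / identity
= 0   — complement

0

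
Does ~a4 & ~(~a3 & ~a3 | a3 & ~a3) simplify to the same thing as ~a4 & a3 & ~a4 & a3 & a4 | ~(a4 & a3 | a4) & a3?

Yes

E1: ~a4 & ~(~a3 & ~a3 | a3 & ~a3)
    = ~a4 & ~~a3   — distribution
    = ~a4 & a3   — double negation
E2: ~a4 & a3 & ~a4 & a3 & a4 | ~(a4 & a3 | a4) & a3
    = ~a4 & a3 & ~a4 & a3 & a4 | ~a4 & a3   — absorption
    = ~a4 & a3 & a4 | ~a4 & a3   — idempotence
    = ~a4 & a3   — absorption
Both reduce to ~a4 & a3, so they are equivalent.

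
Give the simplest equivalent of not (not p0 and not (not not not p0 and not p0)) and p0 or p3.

p0 or p3

not (not p0 and not (not not not p0 and not p0)) and p0 or p3
= not (not p0 and not (not p0 and not p0)) and p0 or p3   (double negation)
= not (not p0 and not not p0) and p0 or p3   (idempotence)
= (p0 or not p0) and p0 or p3   (De Morgan)
= p0 or p3   (complement / identity)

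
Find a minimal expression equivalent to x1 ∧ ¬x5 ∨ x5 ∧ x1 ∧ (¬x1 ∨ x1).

x1

x1 ∧ ¬x5 ∨ x5 ∧ x1 ∧ (¬x1 ∨ x1)
= x1 ∧ ¬x5 ∨ x5 ∧ x1   (complement / identity)
= x1   (distribution)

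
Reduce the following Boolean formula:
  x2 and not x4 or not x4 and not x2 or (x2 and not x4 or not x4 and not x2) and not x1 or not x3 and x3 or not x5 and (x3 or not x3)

x2 and not x4 or not x4 and not x2 or (x2 and not x4 or not x4 and not x2) and not x1 or not x3 and x3 or not x5 and (x3 or not x3)
= x2 and not x4 or not x4 and not x2 or (x2 and not x4 or not x4 and not x2) and not x1 or not x3 and x3 or not x5   [complement / identity]
= x2 and not x4 or not x4 and not x2 or not x3 and x3 or not x5   [absorption]
= (x2 or not x2) and not x4 or not x3 and x3 or not x5   [distribution]
= not x4 or not x3 and x3 or not x5   [complement / identity]
= not x4 or not x5   [complement / identity]

not x4 or not x5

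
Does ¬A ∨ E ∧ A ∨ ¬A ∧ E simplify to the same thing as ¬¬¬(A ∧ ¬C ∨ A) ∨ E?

Yes

E1: ¬A ∨ E ∧ A ∨ ¬A ∧ E
    = ¬A ∨ E   [distribution]
E2: ¬¬¬(A ∧ ¬C ∨ A) ∨ E
    = ¬(A ∧ ¬C ∨ A) ∨ E   [double negation]
    = ¬A ∨ E   [absorption]
Both reduce to ¬A ∨ E, so they are equivalent.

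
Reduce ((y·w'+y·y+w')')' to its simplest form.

((y·w'+y·y+w')')'
= ((y·w'+y+w')')'
= y·w'+y+w'
= y+w'

y+w'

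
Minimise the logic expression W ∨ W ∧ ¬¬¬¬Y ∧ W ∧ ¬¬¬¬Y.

W ∨ W ∧ ¬¬¬¬Y ∧ W ∧ ¬¬¬¬Y
= W ∨ W ∧ ¬¬¬¬Y
= W ∨ W ∧ ¬¬Y
= W ∨ W ∧ Y
= W

W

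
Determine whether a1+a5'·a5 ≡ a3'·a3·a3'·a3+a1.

E1: a1+a5'·a5
    = a1
E2: a3'·a3·a3'·a3+a1
    = a3'·a3+a1
    = a1
Both reduce to a1, so they are equivalent.

Yes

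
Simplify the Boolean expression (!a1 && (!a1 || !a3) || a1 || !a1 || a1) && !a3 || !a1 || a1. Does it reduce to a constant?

(!a1 && (!a1 || !a3) || a1 || !a1 || a1) && !a3 || !a1 || a1
= (!a1 || a1 || !a1 || a1) && !a3 || !a1 || a1
= (!a1 || a1) && !a3 || !a1 || a1
= !a1 || a1
= true

true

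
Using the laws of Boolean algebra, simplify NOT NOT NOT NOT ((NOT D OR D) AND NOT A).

NOT A

NOT NOT NOT NOT ((NOT D OR D) AND NOT A)
= NOT NOT ((NOT D OR D) AND NOT A)   — double negation
= NOT NOT NOT A   — complement / identity
= NOT A   — double negation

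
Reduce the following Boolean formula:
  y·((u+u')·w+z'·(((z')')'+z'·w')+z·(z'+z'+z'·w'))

y·(w+z')

y·((u+u')·w+z'·(((z')')'+z'·w')+z·(z'+z'+z'·w'))
= y·((u+u')·w+z'·(((z')')'+z'·w')+z·(z'+z'·w'))   (idempotence)
= y·(w+z'·(((z')')'+z'·w')+z·(z'+z'·w'))   (complement / identity)
= y·(w+z'·(z'+z'·w')+z·(z'+z'·w'))   (double negation)
= y·(w+z'+z'·w')   (distribution)
= y·(w+z')   (absorption)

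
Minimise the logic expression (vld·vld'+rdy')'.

(vld·vld'+rdy')'
= (rdy')'   [complement / identity]
= rdy   [double negation]

rdy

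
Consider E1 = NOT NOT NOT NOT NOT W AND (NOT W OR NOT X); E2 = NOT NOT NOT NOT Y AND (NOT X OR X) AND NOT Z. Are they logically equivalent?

E1: NOT NOT NOT NOT NOT W AND (NOT W OR NOT X)
    = NOT NOT NOT W AND (NOT W OR NOT X)   (double negation)
    = NOT W AND (NOT W OR NOT X)   (double negation)
    = NOT W   (absorption)
E2: NOT NOT NOT NOT Y AND (NOT X OR X) AND NOT Z
    = NOT NOT Y AND (NOT X OR X) AND NOT Z   (double negation)
    = NOT NOT Y AND NOT Z   (complement / identity)
    = Y AND NOT Z   (double negation)
These differ: at W=0, X=0, Y=0, Z=1, E1 = 1 but E2 = 0.

No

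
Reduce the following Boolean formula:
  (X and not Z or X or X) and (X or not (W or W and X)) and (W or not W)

X

(X and not Z or X or X) and (X or not (W or W and X)) and (W or not W)
= (X and not Z or X or X) and (X or not (W or W and X))   — complement / identity
= (X or X) and (X or not (W or W and X))   — absorption
= (X or X) and (X or not W)   — absorption
= X or X and not W   — distribution
= X   — absorption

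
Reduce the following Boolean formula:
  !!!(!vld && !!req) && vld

vld

!!!(!vld && !!req) && vld
= !(!vld && !!req) && vld   [double negation]
= (vld || !req) && vld   [De Morgan]
= vld   [absorption]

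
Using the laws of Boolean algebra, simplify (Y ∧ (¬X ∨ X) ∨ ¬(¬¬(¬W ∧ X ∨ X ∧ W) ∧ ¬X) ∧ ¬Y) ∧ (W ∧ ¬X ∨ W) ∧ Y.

W ∧ Y

(Y ∧ (¬X ∨ X) ∨ ¬(¬¬(¬W ∧ X ∨ X ∧ W) ∧ ¬X) ∧ ¬Y) ∧ (W ∧ ¬X ∨ W) ∧ Y
= (Y ∧ (¬X ∨ X) ∨ ¬(¬¬X ∧ ¬X) ∧ ¬Y) ∧ (W ∧ ¬X ∨ W) ∧ Y
= (Y ∧ (¬X ∨ X) ∨ (¬X ∨ X) ∧ ¬Y) ∧ (W ∧ ¬X ∨ W) ∧ Y
= (Y ∧ (¬X ∨ X) ∨ (¬X ∨ X) ∧ ¬Y) ∧ W ∧ Y
= (¬X ∨ X) ∧ W ∧ Y
= W ∧ Y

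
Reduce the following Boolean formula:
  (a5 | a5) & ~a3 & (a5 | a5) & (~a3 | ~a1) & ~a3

(a5 | a5) & ~a3 & (a5 | a5) & (~a3 | ~a1) & ~a3
= (a5 | a5) & ~a3 & (a5 | a5) & ~a3   [absorption]
= (a5 | a5) & ~a3   [idempotence]
= a5 & ~a3   [idempotence]

a5 & ~a3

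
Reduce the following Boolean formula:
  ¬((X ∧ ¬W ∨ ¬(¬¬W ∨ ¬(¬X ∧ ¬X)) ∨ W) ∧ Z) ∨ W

¬((X ∧ ¬W ∨ ¬(¬¬W ∨ ¬(¬X ∧ ¬X)) ∨ W) ∧ Z) ∨ W
= ¬((X ∧ ¬W ∨ ¬W ∧ ¬X ∧ ¬X ∨ W) ∧ Z) ∨ W   — De Morgan
= ¬((X ∧ ¬W ∨ ¬W ∧ ¬X ∨ W) ∧ Z) ∨ W   — idempotence
= ¬((¬W ∨ W) ∧ Z) ∨ W   — distribution
= ¬Z ∨ W   — complement / identity

¬Z ∨ W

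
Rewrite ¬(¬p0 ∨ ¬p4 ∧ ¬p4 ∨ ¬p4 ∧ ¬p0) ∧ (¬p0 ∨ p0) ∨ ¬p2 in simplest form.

p0 ∧ p4 ∨ ¬p2

¬(¬p0 ∨ ¬p4 ∧ ¬p4 ∨ ¬p4 ∧ ¬p0) ∧ (¬p0 ∨ p0) ∨ ¬p2
= ¬(¬p0 ∨ ¬p4 ∧ (¬p4 ∨ ¬p0)) ∧ (¬p0 ∨ p0) ∨ ¬p2
= ¬(¬p0 ∨ ¬p4) ∧ (¬p0 ∨ p0) ∨ ¬p2
= p0 ∧ p4 ∧ (¬p0 ∨ p0) ∨ ¬p2
= p0 ∧ p4 ∨ ¬p2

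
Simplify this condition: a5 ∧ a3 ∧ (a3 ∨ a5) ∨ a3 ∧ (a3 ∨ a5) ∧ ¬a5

a3

a5 ∧ a3 ∧ (a3 ∨ a5) ∨ a3 ∧ (a3 ∨ a5) ∧ ¬a5
= a3 ∧ (a3 ∨ a5)   (distribution)
= a3   (absorption)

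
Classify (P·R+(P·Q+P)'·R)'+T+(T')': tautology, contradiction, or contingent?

contingent

(P·R+(P·Q+P)'·R)'+T+(T')'
= (P·R+P'·R)'+T+(T')'
= R'+T+(T')'
= R'+T+T
= R'+T
This depends on R, T, so it is not a constant.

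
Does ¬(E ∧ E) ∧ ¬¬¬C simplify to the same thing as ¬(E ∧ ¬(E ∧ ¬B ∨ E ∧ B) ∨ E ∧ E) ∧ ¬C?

Yes

E1: ¬(E ∧ E) ∧ ¬¬¬C
    = ¬(E ∧ E) ∧ ¬C   (double negation)
    = ¬E ∧ ¬C   (idempotence)
E2: ¬(E ∧ ¬(E ∧ ¬B ∨ E ∧ B) ∨ E ∧ E) ∧ ¬C
    = ¬(E ∧ ¬E ∨ E ∧ E) ∧ ¬C   (distribution)
    = ¬E ∧ ¬C   (distribution)
Both reduce to ¬E ∧ ¬C, so they are equivalent.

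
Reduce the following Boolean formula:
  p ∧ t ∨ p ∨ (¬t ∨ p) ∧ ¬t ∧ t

p

p ∧ t ∨ p ∨ (¬t ∨ p) ∧ ¬t ∧ t
= p ∧ t ∨ p ∨ ¬t ∧ t   [absorption]
= p ∧ t ∨ p   [complement / identity]
= p   [absorption]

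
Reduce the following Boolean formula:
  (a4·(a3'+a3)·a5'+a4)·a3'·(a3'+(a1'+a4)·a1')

(a4·(a3'+a3)·a5'+a4)·a3'·(a3'+(a1'+a4)·a1')
= (a4·a5'+a4)·a3'·(a3'+(a1'+a4)·a1')   (complement / identity)
= a4·a3'·(a3'+(a1'+a4)·a1')   (absorption)
= a4·a3'·(a3'+a1')   (absorption)
= a4·a3'   (absorption)

a4·a3'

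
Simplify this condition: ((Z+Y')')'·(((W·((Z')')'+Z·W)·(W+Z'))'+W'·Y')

((Z+Y')')'·(((W·((Z')')'+Z·W)·(W+Z'))'+W'·Y')
= ((Z+Y')')'·(((W·Z'+Z·W)·(W+Z'))'+W'·Y')   (double negation)
= ((Z+Y')')'·((W·(W+Z'))'+W'·Y')   (distribution)
= (Z+Y')·((W·(W+Z'))'+W'·Y')   (double negation)
= (Z+Y')·(W'+W'·Y')   (absorption)
= (Z+Y')·W'   (absorption)

(Z+Y')·W'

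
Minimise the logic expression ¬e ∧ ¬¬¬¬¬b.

¬e ∧ ¬b

¬e ∧ ¬¬¬¬¬b
= ¬e ∧ ¬¬¬b   (double negation)
= ¬e ∧ ¬b   (double negation)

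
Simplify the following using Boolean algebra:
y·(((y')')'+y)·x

y·x

y·(((y')')'+y)·x
= y·(y'+y)·x   — double negation
= y·x   — complement / identity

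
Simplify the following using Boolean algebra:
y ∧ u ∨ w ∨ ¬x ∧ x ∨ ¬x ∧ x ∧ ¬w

y ∧ u ∨ w ∨ ¬x ∧ x ∨ ¬x ∧ x ∧ ¬w
= y ∧ u ∨ w ∨ ¬x ∧ x   [absorption]
= y ∧ u ∨ w   [complement / identity]

y ∧ u ∨ w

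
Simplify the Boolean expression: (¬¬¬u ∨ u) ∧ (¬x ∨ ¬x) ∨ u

(¬¬¬u ∨ u) ∧ (¬x ∨ ¬x) ∨ u
= (¬¬¬u ∨ u) ∧ ¬x ∨ u   (idempotence)
= (¬u ∨ u) ∧ ¬x ∨ u   (double negation)
= ¬x ∨ u   (complement / identity)

¬x ∨ u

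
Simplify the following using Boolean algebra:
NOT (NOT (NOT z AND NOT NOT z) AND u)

NOT (NOT (NOT z AND NOT NOT z) AND u)
= NOT ((z OR NOT z) AND u)
= NOT u

NOT u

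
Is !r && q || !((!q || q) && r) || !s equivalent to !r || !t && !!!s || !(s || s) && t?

Yes

E1: !r && q || !((!q || q) && r) || !s
    = !r && q || !r || !s   [complement / identity]
    = !r || !s   [absorption]
E2: !r || !t && !!!s || !(s || s) && t
    = !r || !t && !!!s || !s && t   [idempotence]
    = !r || !t && !s || !s && t   [double negation]
    = !r || !s   [distribution]
Both reduce to !r || !s, so they are equivalent.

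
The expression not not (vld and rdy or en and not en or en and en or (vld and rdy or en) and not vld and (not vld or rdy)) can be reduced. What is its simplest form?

not not (vld and rdy or en and not en or en and en or (vld and rdy or en) and not vld and (not vld or rdy))
= vld and rdy or en and not en or en and en or (vld and rdy or en) and not vld and (not vld or rdy)   — double negation
= vld and rdy or en and not en or en and en or (vld and rdy or en) and not vld   — absorption
= vld and rdy or en or (vld and rdy or en) and not vld   — distribution
= vld and rdy or en   — absorption

vld and rdy or en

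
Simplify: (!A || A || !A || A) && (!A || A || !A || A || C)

true

(!A || A || !A || A) && (!A || A || !A || A || C)
= !A || A || !A || A
= !A || A
= true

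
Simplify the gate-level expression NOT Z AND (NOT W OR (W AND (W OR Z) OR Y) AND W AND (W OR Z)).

NOT Z AND (NOT W OR (W AND (W OR Z) OR Y) AND W AND (W OR Z))
= NOT Z AND (NOT W OR W AND (W OR Z))   [absorption]
= NOT Z AND (NOT W OR W)   [absorption]
= NOT Z   [complement / identity]

NOT Z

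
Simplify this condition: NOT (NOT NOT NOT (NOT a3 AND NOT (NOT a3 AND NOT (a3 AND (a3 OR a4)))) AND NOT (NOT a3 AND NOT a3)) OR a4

NOT (NOT NOT NOT (NOT a3 AND NOT (NOT a3 AND NOT (a3 AND (a3 OR a4)))) AND NOT (NOT a3 AND NOT a3)) OR a4
= NOT NOT (NOT a3 AND NOT (NOT a3 AND NOT (a3 AND (a3 OR a4)))) OR NOT a3 AND NOT a3 OR a4   — De Morgan
= NOT NOT (NOT a3 AND NOT (NOT a3 AND NOT a3)) OR NOT a3 AND NOT a3 OR a4   — absorption
= NOT NOT (NOT a3 AND NOT NOT a3) OR NOT a3 AND NOT a3 OR a4   — idempotence
= NOT NOT (NOT a3 AND a3) OR NOT a3 AND NOT a3 OR a4   — double negation
= NOT a3 AND a3 OR NOT a3 AND NOT a3 OR a4   — double negation
= NOT a3 OR a4   — distribution

NOT a3 OR a4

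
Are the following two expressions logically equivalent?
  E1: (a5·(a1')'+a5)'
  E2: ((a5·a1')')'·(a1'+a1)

No

E1: (a5·(a1')'+a5)'
    = (a5·a1+a5)'   [double negation]
    = a5'   [absorption]
E2: ((a5·a1')')'·(a1'+a1)
    = ((a5·a1')')'   [complement / identity]
    = a5·a1'   [double negation]
These differ: at a1=0, a5=0, E1 = 1 but E2 = 0.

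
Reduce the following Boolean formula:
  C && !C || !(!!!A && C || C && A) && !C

!C

C && !C || !(!!!A && C || C && A) && !C
= C && !C || !(!A && C || C && A) && !C   [double negation]
= C && !C || !C && !C   [distribution]
= !C   [distribution]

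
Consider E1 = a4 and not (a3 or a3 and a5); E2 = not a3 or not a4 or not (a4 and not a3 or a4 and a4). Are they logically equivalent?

E1: a4 and not (a3 or a3 and a5)
    = a4 and not a3   (absorption)
E2: not a3 or not a4 or not (a4 and not a3 or a4 and a4)
    = not a3 or not a4 or not (a4 and not a3 or a4)   (idempotence)
    = not a3 or not a4 or not a4   (absorption)
    = not a3 or not a4   (idempotence)
These differ: at a3=1, a4=0, a5=1, E1 = 0 but E2 = 1.

No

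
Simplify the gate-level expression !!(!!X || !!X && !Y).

X

!!(!!X || !!X && !Y)
= !!X || !!X && !Y   — double negation
= !!X   — absorption
= X   — double negation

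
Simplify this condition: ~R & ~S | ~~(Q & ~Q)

~R & ~S

~R & ~S | ~~(Q & ~Q)
= ~R & ~S | Q & ~Q   — double negation
= ~R & ~S   — complement / identity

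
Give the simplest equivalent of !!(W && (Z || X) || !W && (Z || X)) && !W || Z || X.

!!(W && (Z || X) || !W && (Z || X)) && !W || Z || X
= (W && (Z || X) || !W && (Z || X)) && !W || Z || X   (double negation)
= (Z || X) && !W || Z || X   (distribution)
= Z || X   (absorption)

Z || X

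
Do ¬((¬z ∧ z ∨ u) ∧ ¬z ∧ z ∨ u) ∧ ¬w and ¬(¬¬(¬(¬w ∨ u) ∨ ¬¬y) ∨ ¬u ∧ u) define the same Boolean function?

E1: ¬((¬z ∧ z ∨ u) ∧ ¬z ∧ z ∨ u) ∧ ¬w
    = ¬(¬z ∧ z ∨ u) ∧ ¬w   [absorption]
    = ¬u ∧ ¬w   [complement / identity]
E2: ¬(¬¬(¬(¬w ∨ u) ∨ ¬¬y) ∨ ¬u ∧ u)
    = ¬¬¬(¬(¬w ∨ u) ∨ ¬¬y)   [complement / identity]
    = ¬(¬(¬w ∨ u) ∨ ¬¬y)   [double negation]
    = (¬w ∨ u) ∧ ¬y   [De Morgan]
These differ: at u=1, w=0, y=0, z=0, E1 = 0 but E2 = 1.

No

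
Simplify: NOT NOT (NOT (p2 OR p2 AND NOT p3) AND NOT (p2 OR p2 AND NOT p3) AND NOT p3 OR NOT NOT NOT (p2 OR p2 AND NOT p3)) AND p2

NOT NOT (NOT (p2 OR p2 AND NOT p3) AND NOT (p2 OR p2 AND NOT p3) AND NOT p3 OR NOT NOT NOT (p2 OR p2 AND NOT p3)) AND p2
= NOT NOT (NOT (p2 OR p2 AND NOT p3) AND NOT p3 OR NOT NOT NOT (p2 OR p2 AND NOT p3)) AND p2
= NOT NOT (NOT (p2 OR p2 AND NOT p3) AND NOT p3 OR NOT (p2 OR p2 AND NOT p3)) AND p2
= NOT NOT NOT (p2 OR p2 AND NOT p3) AND p2
= NOT (p2 OR p2 AND NOT p3) AND p2
= NOT p2 AND p2
= FALSE

FALSE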